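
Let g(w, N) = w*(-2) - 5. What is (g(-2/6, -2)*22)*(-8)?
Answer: 2288/3 ≈ 762.67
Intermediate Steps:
g(w, N) = -5 - 2*w (g(w, N) = -2*w - 5 = -5 - 2*w)
(g(-2/6, -2)*22)*(-8) = ((-5 - (-4)/6)*22)*(-8) = ((-5 - 2*(-⅓))*22)*(-8) = ((-5 + ⅔)*22)*(-8) = -13/3*22*(-8) = -286/3*(-8) = 2288/3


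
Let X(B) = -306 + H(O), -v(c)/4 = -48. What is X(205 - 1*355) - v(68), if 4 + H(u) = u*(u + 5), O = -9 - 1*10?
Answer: -236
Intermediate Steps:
O = -19 (O = -9 - 10 = -19)
v(c) = 192 (v(c) = -4*(-48) = 192)
H(u) = -4 + u*(5 + u) (H(u) = -4 + u*(u + 5) = -4 + u*(5 + u))
X(B) = -44 (X(B) = -306 + (-4 + (-19)² + 5*(-19)) = -306 + (-4 + 361 - 95) = -306 + 262 = -44)
X(205 - 1*355) - v(68) = -44 - 1*192 = -44 - 192 = -236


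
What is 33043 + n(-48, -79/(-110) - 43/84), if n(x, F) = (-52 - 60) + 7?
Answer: 32938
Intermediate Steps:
n(x, F) = -105 (n(x, F) = -112 + 7 = -105)
33043 + n(-48, -79/(-110) - 43/84) = 33043 - 105 = 32938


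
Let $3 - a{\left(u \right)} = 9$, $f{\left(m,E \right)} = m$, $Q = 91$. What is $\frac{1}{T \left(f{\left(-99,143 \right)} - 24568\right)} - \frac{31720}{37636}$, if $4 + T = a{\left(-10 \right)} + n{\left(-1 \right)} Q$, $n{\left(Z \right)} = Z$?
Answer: $- \frac{19756530901}{23441272103} \approx -0.84281$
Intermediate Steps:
$a{\left(u \right)} = -6$ ($a{\left(u \right)} = 3 - 9 = -6$)
$T = -101$ ($T = -4 - 97 = -101$)
$\frac{1}{T \left(f{\left(-99,143 \right)} - 24568\right)} - \frac{31720}{37636} = \frac{1}{\left(-101\right) \left(-99 - 24568\right)} - \frac{31720}{37636} = - \frac{1}{101 \left(-24667\right)} - \frac{7930}{9409} = \left(- \frac{1}{101}\right) \left(- \frac{1}{24667}\right) - \frac{7930}{9409} = \frac{1}{2491367} - \frac{7930}{9409} = - \frac{19756530901}{23441272103}$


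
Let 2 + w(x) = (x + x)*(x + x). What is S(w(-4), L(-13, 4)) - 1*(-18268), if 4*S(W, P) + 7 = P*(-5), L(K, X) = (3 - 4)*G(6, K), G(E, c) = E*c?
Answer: 72675/4 ≈ 18169.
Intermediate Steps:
w(x) = -2 + 4*x**2 (w(x) = -2 + (x + x)*(x + x) = -2 + (2*x)*(2*x) = -2 + 4*x**2)
L(K, X) = -6*K (L(K, X) = (3 - 4)*(6*K) = -6*K)
S(W, P) = -7/4 - 5*P/4 (S(W, P) = -7/4 + (P*(-5))/4 = -7/4 + (-5*P)/4 = -7/4 - 5*P/4)
S(w(-4), L(-13, 4)) - 1*(-18268) = (-7/4 - (-15)*(-13)/2) - 1*(-18268) = (-7/4 - 5/4*78) + 18268 = (-7/4 - 195/2) + 18268 = -397/4 + 18268 = 72675/4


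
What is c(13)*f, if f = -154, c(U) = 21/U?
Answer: -3234/13 ≈ -248.77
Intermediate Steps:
c(13)*f = (21/13)*(-154) = -3234/13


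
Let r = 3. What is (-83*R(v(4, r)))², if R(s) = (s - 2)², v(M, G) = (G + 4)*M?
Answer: 3148107664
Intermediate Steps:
v(M, G) = M*(4 + G) (v(M, G) = (4 + G)*M = M*(4 + G))
R(s) = (-2 + s)²
(-83*R(v(4, r)))² = (-83*(-2 + 4*(4 + 3))²)² = (-83*(-2 + 4*7)²)² = (-83*(-2 + 28)²)² = (-83*26²)² = (-83*676)² = (-56108)² = 3148107664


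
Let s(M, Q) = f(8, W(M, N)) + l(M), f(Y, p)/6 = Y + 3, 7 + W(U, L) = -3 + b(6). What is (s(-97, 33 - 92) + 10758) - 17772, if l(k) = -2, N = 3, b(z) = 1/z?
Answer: -6950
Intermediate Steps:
W(U, L) = -59/6 (W(U, L) = -7 + (-3 + 1/6) = -7 + (-3 + ⅙) = -7 - 17/6 = -59/6)
f(Y, p) = 18 + 6*Y (f(Y, p) = 6*(Y + 3) = 6*(3 + Y) = 18 + 6*Y)
s(M, Q) = 64 (s(M, Q) = (18 + 6*8) - 2 = (18 + 48) - 2 = 66 - 2 = 64)
(s(-97, 33 - 92) + 10758) - 17772 = (64 + 10758) - 17772 = 10822 - 17772 = -6950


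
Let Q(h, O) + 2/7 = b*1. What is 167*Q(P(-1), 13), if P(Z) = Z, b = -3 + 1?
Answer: -2672/7 ≈ -381.71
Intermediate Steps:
b = -2
Q(h, O) = -16/7 (Q(h, O) = -2/7 - 2*1 = -2/7 - 2 = -16/7)
167*Q(P(-1), 13) = 167*(-16/7) = -2672/7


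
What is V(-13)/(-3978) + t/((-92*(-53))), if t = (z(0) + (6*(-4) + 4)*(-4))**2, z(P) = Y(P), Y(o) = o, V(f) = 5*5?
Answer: 6334325/4849182 ≈ 1.3063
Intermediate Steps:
V(f) = 25
z(P) = P
t = 6400 (t = (0 + (6*(-4) + 4)*(-4))**2 = (0 + (-24 + 4)*(-4))**2 = (0 - 20*(-4))**2 = (0 + 80)**2 = 80**2 = 6400)
V(-13)/(-3978) + t/((-92*(-53))) = 25/(-3978) + 6400/((-92*(-53))) = 25*(-1/3978) + 6400/4876 = -25/3978 + 6400*(1/4876) = -25/3978 + 1600/1219 = 6334325/4849182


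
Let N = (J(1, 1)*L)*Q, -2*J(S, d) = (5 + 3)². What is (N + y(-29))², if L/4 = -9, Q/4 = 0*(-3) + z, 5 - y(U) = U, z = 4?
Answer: 340993156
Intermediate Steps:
y(U) = 5 - U
Q = 16 (Q = 4*(0*(-3) + 4) = 4*(0 + 4) = 4*4 = 16)
J(S, d) = -32 (J(S, d) = -(5 + 3)²/2 = -½*8² = -½*64 = -32)
L = -36 (L = 4*(-9) = -36)
N = 18432 (N = -32*(-36)*16 = 1152*16 = 18432)
(N + y(-29))² = (18432 + (5 - 1*(-29)))² = (18432 + (5 + 29))² = (18432 + 34)² = 18466² = 340993156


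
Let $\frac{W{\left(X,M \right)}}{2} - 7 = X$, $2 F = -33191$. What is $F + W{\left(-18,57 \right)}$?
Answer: $- \frac{33235}{2} \approx -16618.0$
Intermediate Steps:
$F = - \frac{33191}{2}$ ($F = \frac{1}{2} \left(-33191\right) = - \frac{33191}{2} \approx -16596.0$)
$W{\left(X,M \right)} = 14 + 2 X$
$F + W{\left(-18,57 \right)} = - \frac{33191}{2} + \left(14 + 2 \left(-18\right)\right) = - \frac{33191}{2} + \left(14 - 36\right) = - \frac{33191}{2} - 22 = - \frac{33235}{2}$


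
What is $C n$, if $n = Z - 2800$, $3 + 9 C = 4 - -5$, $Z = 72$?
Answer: $- \frac{5456}{3} \approx -1818.7$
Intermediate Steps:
$C = \frac{2}{3}$ ($C = - \frac{1}{3} + \frac{4 - -5}{9} = - \frac{1}{3} + \frac{4 + 5}{9} = - \frac{1}{3} + \frac{1}{9} \cdot 9 = - \frac{1}{3} + 1 = \frac{2}{3} \approx 0.66667$)
$n = -2728$ ($n = 72 - 2800 = -2728$)
$C n = \frac{2}{3} \left(-2728\right) = - \frac{5456}{3}$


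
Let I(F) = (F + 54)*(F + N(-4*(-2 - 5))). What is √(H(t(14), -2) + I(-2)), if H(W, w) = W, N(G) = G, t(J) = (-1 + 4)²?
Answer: √1361 ≈ 36.892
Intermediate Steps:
t(J) = 9 (t(J) = 3² = 9)
I(F) = (28 + F)*(54 + F) (I(F) = (F + 54)*(F - 4*(-2 - 5)) = (54 + F)*(F - 4*(-7)) = (54 + F)*(F + 28) = (54 + F)*(28 + F) = (28 + F)*(54 + F))
√(H(t(14), -2) + I(-2)) = √(9 + (1512 + (-2)² + 82*(-2))) = √(9 + (1512 + 4 - 164)) = √(9 + 1352) = √1361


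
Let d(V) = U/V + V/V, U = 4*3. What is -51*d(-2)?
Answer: 255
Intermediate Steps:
U = 12
d(V) = 1 + 12/V (d(V) = 12/V + V/V = 12/V + 1 = 1 + 12/V)
-51*d(-2) = -51*(12 - 2)/(-2) = -(-51)*10/2 = -51*(-5) = 255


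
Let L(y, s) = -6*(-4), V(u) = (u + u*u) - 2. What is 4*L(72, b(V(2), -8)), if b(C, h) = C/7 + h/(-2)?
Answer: 96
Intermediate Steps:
V(u) = -2 + u + u**2 (V(u) = (u + u**2) - 2 = -2 + u + u**2)
b(C, h) = -h/2 + C/7 (b(C, h) = C*(1/7) + h*(-1/2) = C/7 - h/2 = -h/2 + C/7)
L(y, s) = 24
4*L(72, b(V(2), -8)) = 4*24 = 96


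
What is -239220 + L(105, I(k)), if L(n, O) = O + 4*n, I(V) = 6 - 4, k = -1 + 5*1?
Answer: -238798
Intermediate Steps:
k = 4 (k = -1 + 5 = 4)
I(V) = 2
-239220 + L(105, I(k)) = -239220 + (2 + 4*105) = -239220 + (2 + 420) = -239220 + 422 = -238798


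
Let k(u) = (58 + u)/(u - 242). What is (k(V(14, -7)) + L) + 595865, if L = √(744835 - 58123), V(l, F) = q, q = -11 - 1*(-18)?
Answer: 28005642/47 + 2*√171678 ≈ 5.9669e+5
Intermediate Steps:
q = 7 (q = -11 + 18 = 7)
V(l, F) = 7
k(u) = (58 + u)/(-242 + u)
L = 2*√171678 (L = √686712 = 2*√171678 ≈ 828.68)
(k(V(14, -7)) + L) + 595865 = ((58 + 7)/(-242 + 7) + 2*√171678) + 595865 = (65/(-235) + 2*√171678) + 595865 = (-1/235*65 + 2*√171678) + 595865 = (-13/47 + 2*√171678) + 595865 = 28005642/47 + 2*√171678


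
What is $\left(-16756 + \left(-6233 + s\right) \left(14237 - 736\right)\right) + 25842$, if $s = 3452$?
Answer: $-37537195$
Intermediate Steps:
$\left(-16756 + \left(-6233 + s\right) \left(14237 - 736\right)\right) + 25842 = \left(-16756 + \left(-6233 + 3452\right) \left(14237 - 736\right)\right) + 25842 = \left(-16756 - 37546281\right) + 25842 = -37563037 + 25842 = -37537195$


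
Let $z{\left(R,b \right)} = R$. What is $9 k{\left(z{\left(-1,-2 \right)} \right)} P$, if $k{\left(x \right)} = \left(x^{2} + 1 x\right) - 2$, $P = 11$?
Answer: $-198$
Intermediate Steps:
$k{\left(x \right)} = -2 + x + x^{2}$ ($k{\left(x \right)} = \left(x^{2} + x\right) - 2 = \left(x + x^{2}\right) - 2 = -2 + x + x^{2}$)
$9 k{\left(z{\left(-1,-2 \right)} \right)} P = 9 \left(-2 - 1 + \left(-1\right)^{2}\right) 11 = 9 \left(-2 - 1 + 1\right) 11 = 9 \left(-2\right) 11 = \left(-18\right) 11 = -198$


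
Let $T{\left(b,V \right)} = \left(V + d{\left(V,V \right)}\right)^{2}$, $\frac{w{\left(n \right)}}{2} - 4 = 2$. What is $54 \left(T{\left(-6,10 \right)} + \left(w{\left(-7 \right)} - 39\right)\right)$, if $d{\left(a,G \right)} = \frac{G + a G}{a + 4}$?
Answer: $\frac{772308}{49} \approx 15761.0$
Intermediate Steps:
$d{\left(a,G \right)} = \frac{G + G a}{4 + a}$
$w{\left(n \right)} = 12$ ($w{\left(n \right)} = 8 + 2 \cdot 2 = 8 + 4 = 12$)
$T{\left(b,V \right)} = \left(V + \frac{V \left(1 + V\right)}{4 + V}\right)^{2}$
$54 \left(T{\left(-6,10 \right)} + \left(w{\left(-7 \right)} - 39\right)\right) = 54 \left(\frac{10^{2} \left(5 + 2 \cdot 10\right)^{2}}{\left(4 + 10\right)^{2}} + \left(12 - 39\right)\right) = 54 \left(\frac{100 \left(5 + 20\right)^{2}}{196} - 27\right) = 54 \left(100 \cdot \frac{1}{196} \cdot 25^{2} - 27\right) = 54 \left(100 \cdot \frac{1}{196} \cdot 625 - 27\right) = 54 \left(\frac{15625}{49} - 27\right) = 54 \cdot \frac{14302}{49} = \frac{772308}{49}$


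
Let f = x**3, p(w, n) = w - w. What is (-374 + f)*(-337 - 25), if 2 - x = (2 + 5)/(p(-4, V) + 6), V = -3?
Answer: 14599279/108 ≈ 1.3518e+5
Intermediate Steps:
p(w, n) = 0
x = 5/6 (x = 2 - (2 + 5)/(0 + 6) = 2 - 7/6 = 5/6 ≈ 0.83333)
f = 125/216 (f = (5/6)**3 = 125/216 ≈ 0.57870)
(-374 + f)*(-337 - 25) = (-374 + 125/216)*(-337 - 25) = -80659/216*(-362) = 14599279/108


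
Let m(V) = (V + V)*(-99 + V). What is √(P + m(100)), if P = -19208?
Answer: 24*I*√33 ≈ 137.87*I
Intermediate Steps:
m(V) = 2*V*(-99 + V) (m(V) = (2*V)*(-99 + V) = 2*V*(-99 + V))
√(P + m(100)) = √(-19208 + 2*100*(-99 + 100)) = √(-19208 + 2*100*1) = √(-19208 + 200) = √(-19008) = 24*I*√33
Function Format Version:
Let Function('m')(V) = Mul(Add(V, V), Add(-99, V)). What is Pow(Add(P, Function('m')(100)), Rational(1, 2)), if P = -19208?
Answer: Mul(24, I, Pow(33, Rational(1, 2))) ≈ Mul(137.87, I)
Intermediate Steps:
Function('m')(V) = Mul(2, V, Add(-99, V)) (Function('m')(V) = Mul(Mul(2, V), Add(-99, V)) = Mul(2, V, Add(-99, V)))
Pow(Add(P, Function('m')(100)), Rational(1, 2)) = Pow(Add(-19208, Mul(2, 100, Add(-99, 100))), Rational(1, 2)) = Pow(Add(-19208, Mul(2, 100, 1)), Rational(1, 2)) = Pow(Add(-19208, 200), Rational(1, 2)) = Pow(-19008, Rational(1, 2)) = Mul(24, I, Pow(33, Rational(1, 2)))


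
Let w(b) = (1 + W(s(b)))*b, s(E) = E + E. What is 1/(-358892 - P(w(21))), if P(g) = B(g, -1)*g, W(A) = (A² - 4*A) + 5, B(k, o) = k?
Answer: -1/1132143056 ≈ -8.8328e-10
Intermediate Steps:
s(E) = 2*E
W(A) = 5 + A² - 4*A
w(b) = b*(6 - 8*b + 4*b²) (w(b) = (1 + (5 + (2*b)² - 8*b))*b = (1 + (5 + 4*b² - 8*b))*b = (1 + (5 - 8*b + 4*b²))*b = (6 - 8*b + 4*b²)*b = b*(6 - 8*b + 4*b²))
P(g) = g² (P(g) = g*g = g²)
1/(-358892 - P(w(21))) = 1/(-358892 - (2*21*(3 - 4*21 + 2*21²))²) = 1/(-358892 - (2*21*(3 - 84 + 2*441))²) = 1/(-358892 - (2*21*(3 - 84 + 882))²) = 1/(-358892 - (2*21*801)²) = 1/(-358892 - 1*33642²) = 1/(-358892 - 1*1131784164) = 1/(-358892 - 1131784164) = 1/(-1132143056) = -1/1132143056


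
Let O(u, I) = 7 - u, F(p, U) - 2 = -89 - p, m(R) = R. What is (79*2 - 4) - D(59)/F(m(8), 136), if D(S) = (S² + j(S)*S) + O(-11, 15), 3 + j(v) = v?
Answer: 21433/95 ≈ 225.61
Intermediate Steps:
F(p, U) = -87 - p (F(p, U) = 2 + (-89 - p) = -87 - p)
j(v) = -3 + v
D(S) = 18 + S² + S*(-3 + S) (D(S) = (S² + (-3 + S)*S) + (7 - 1*(-11)) = (S² + S*(-3 + S)) + (7 + 11) = (S² + S*(-3 + S)) + 18 = 18 + S² + S*(-3 + S))
(79*2 - 4) - D(59)/F(m(8), 136) = (79*2 - 4) - (18 + 59² + 59*(-3 + 59))/(-87 - 1*8) = (158 - 4) - (18 + 3481 + 59*56)/(-87 - 8) = 154 - (18 + 3481 + 3304)/(-95) = 154 - 6803*(-1)/95 = 154 - 1*(-6803/95) = 154 + 6803/95 = 21433/95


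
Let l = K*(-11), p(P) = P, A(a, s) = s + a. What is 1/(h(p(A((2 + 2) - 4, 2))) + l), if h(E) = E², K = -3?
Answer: 1/37 ≈ 0.027027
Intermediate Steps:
A(a, s) = a + s
l = 33 (l = -3*(-11) = 33)
1/(h(p(A((2 + 2) - 4, 2))) + l) = 1/((((2 + 2) - 4) + 2)² + 33) = 1/(((4 - 4) + 2)² + 33) = 1/((0 + 2)² + 33) = 1/(2² + 33) = 1/(4 + 33) = 1/37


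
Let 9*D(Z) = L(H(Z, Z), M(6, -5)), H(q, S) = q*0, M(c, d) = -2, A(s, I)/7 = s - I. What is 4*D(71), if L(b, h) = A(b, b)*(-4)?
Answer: 0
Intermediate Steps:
A(s, I) = -7*I + 7*s (A(s, I) = 7*(s - I) = -7*I + 7*s)
H(q, S) = 0
L(b, h) = 0 (L(b, h) = (-7*b + 7*b)*(-4) = 0*(-4) = 0)
D(Z) = 0 (D(Z) = (⅑)*0 = 0)
4*D(71) = 4*0 = 0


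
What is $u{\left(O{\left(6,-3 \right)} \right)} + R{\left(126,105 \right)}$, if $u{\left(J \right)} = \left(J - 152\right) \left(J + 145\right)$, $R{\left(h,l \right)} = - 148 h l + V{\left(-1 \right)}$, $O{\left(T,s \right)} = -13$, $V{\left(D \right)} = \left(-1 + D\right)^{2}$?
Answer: $-1979816$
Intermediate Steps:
$R{\left(h,l \right)} = 4 - 148 h l$ ($R{\left(h,l \right)} = - 148 h l + \left(-1 - 1\right)^{2} = - 148 h l + \left(-2\right)^{2} = - 148 h l + 4 = 4 - 148 h l$)
$u{\left(J \right)} = \left(-152 + J\right) \left(145 + J\right)$
$u{\left(O{\left(6,-3 \right)} \right)} + R{\left(126,105 \right)} = \left(-22040 + \left(-13\right)^{2} - -91\right) + \left(4 - 18648 \cdot 105\right) = \left(-22040 + 169 + 91\right) + \left(4 - 1958040\right) = -21780 - 1958036 = -1979816$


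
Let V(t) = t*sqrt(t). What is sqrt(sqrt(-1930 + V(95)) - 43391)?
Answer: sqrt(-43391 + sqrt(5)*sqrt(-386 + 19*sqrt(95))) ≈ 0.0761 + 208.31*I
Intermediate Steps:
V(t) = t**(3/2)
sqrt(sqrt(-1930 + V(95)) - 43391) = sqrt(sqrt(-1930 + 95**(3/2)) - 43391) = sqrt(sqrt(-1930 + 95*sqrt(95)) - 43391) = sqrt(-43391 + sqrt(-1930 + 95*sqrt(95)))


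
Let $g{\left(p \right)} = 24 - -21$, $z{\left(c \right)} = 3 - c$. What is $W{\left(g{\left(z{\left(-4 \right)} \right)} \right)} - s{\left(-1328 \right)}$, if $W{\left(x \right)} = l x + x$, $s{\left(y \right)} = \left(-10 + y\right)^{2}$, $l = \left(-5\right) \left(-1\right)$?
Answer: $-1789974$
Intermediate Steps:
$g{\left(p \right)} = 45$ ($g{\left(p \right)} = 24 + 21 = 45$)
$l = 5$
$W{\left(x \right)} = 6 x$ ($W{\left(x \right)} = 5 x + x = 6 x$)
$W{\left(g{\left(z{\left(-4 \right)} \right)} \right)} - s{\left(-1328 \right)} = 6 \cdot 45 - \left(-10 - 1328\right)^{2} = 270 - \left(-1338\right)^{2} = 270 - 1790244 = -1789974$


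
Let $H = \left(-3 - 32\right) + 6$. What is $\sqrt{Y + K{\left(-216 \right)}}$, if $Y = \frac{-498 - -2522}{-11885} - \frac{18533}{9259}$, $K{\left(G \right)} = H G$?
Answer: $\frac{\sqrt{75827664555539252385}}{110043215} \approx 79.132$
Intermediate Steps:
$H = -29$ ($H = -35 + 6 = -29$)
$K{\left(G \right)} = - 29 G$
$Y = - \frac{239004921}{110043215}$ ($Y = \left(-498 + 2522\right) \left(- \frac{1}{11885}\right) - \frac{18533}{9259} = 2024 \left(- \frac{1}{11885}\right) - \frac{18533}{9259} = - \frac{2024}{11885} - \frac{18533}{9259} = - \frac{239004921}{110043215} \approx -2.1719$)
$\sqrt{Y + K{\left(-216 \right)}} = \sqrt{- \frac{239004921}{110043215} - -6264} = \sqrt{- \frac{239004921}{110043215} + 6264} = \sqrt{\frac{689071693839}{110043215}} = \frac{\sqrt{75827664555539252385}}{110043215}$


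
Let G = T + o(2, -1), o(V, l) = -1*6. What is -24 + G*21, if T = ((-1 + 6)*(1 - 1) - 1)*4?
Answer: -234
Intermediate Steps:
o(V, l) = -6
T = -4 (T = (5*0 - 1)*4 = (0 - 1)*4 = -1*4 = -4)
G = -10 (G = -4 - 6 = -10)
-24 + G*21 = -24 - 10*21 = -24 - 210 = -234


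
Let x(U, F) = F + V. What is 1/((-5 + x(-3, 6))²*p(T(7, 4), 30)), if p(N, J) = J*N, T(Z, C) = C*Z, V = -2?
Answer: 1/840 ≈ 0.0011905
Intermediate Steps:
x(U, F) = -2 + F (x(U, F) = F - 2 = -2 + F)
1/((-5 + x(-3, 6))²*p(T(7, 4), 30)) = 1/((-5 + (-2 + 6))²*(30*(4*7))) = 1/((-5 + 4)²*(30*28)) = 1/((-1)²*840) = 1/(1*840) = 1/840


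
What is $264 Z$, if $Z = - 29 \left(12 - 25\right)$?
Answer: $99528$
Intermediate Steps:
$Z = 377$ ($Z = \left(-29\right) \left(-13\right) = 377$)
$264 Z = 264 \cdot 377 = 99528$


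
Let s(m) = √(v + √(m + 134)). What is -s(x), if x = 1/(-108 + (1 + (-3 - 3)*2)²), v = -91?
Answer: -I*√(15379 - 13*√22659)/13 ≈ -8.9118*I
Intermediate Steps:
x = 1/13 (x = 1/(-108 + (1 - 6*2)²) = 1/(-108 + (1 - 12)²) = 1/(-108 + (-11)²) = 1/(-108 + 121) = 1/13 ≈ 0.076923)
s(m) = √(-91 + √(134 + m)) (s(m) = √(-91 + √(m + 134)) = √(-91 + √(134 + m)))
-s(x) = -√(-91 + √(134 + 1/13)) = -√(-91 + √(1743/13)) = -√(-91 + √22659/13)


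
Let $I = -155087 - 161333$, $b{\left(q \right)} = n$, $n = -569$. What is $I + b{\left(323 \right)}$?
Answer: $-316989$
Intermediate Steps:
$b{\left(q \right)} = -569$
$I = -316420$ ($I = -155087 - 161333 = -316420$)
$I + b{\left(323 \right)} = -316420 - 569 = -316989$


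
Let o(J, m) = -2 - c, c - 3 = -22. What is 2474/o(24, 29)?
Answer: 2474/17 ≈ 145.53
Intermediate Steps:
c = -19 (c = 3 - 22 = -19)
o(J, m) = 17 (o(J, m) = -2 - 1*(-19) = -2 + 19 = 17)
2474/o(24, 29) = 2474/17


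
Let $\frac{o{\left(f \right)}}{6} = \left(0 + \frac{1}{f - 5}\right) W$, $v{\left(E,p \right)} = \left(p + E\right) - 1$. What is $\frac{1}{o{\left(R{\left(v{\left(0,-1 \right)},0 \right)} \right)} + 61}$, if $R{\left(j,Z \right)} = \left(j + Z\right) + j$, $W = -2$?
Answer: $\frac{3}{187} \approx 0.016043$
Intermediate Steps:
$v{\left(E,p \right)} = -1 + E + p$ ($v{\left(E,p \right)} = \left(E + p\right) - 1 = -1 + E + p$)
$R{\left(j,Z \right)} = Z + 2 j$ ($R{\left(j,Z \right)} = \left(Z + j\right) + j = Z + 2 j$)
$o{\left(f \right)} = - \frac{12}{-5 + f}$ ($o{\left(f \right)} = 6 \left(0 + \frac{1}{f - 5}\right) \left(-2\right) = 6 \left(0 + \frac{1}{-5 + f}\right) \left(-2\right) = 6 \frac{1}{-5 + f} \left(-2\right) = 6 \left(- \frac{2}{-5 + f}\right) = - \frac{12}{-5 + f}$)
$\frac{1}{o{\left(R{\left(v{\left(0,-1 \right)},0 \right)} \right)} + 61} = \frac{1}{- \frac{12}{-5 + \left(0 + 2 \left(-1 + 0 - 1\right)\right)} + 61} = \frac{1}{- \frac{12}{-5 + \left(0 + 2 \left(-2\right)\right)} + 61} = \frac{1}{- \frac{12}{-5 + \left(0 - 4\right)} + 61} = \frac{1}{- \frac{12}{-5 - 4} + 61} = \frac{1}{- \frac{12}{-9} + 61} = \frac{1}{\left(-12\right) \left(- \frac{1}{9}\right) + 61} = \frac{1}{\frac{4}{3} + 61} = \frac{1}{\frac{187}{3}} = \frac{3}{187}$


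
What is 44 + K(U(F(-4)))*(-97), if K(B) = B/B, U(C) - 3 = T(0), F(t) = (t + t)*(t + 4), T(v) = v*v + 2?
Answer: -53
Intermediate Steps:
T(v) = 2 + v² (T(v) = v² + 2 = 2 + v²)
F(t) = 2*t*(4 + t) (F(t) = (2*t)*(4 + t) = 2*t*(4 + t))
U(C) = 5 (U(C) = 3 + (2 + 0²) = 3 + (2 + 0) = 3 + 2 = 5)
K(B) = 1
44 + K(U(F(-4)))*(-97) = 44 + 1*(-97) = 44 - 97 = -53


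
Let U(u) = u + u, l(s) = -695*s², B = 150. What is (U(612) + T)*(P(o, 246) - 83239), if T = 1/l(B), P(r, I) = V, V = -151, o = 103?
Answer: -159610961691661/1563750 ≈ -1.0207e+8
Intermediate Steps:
P(r, I) = -151
T = -1/15637500 (T = 1/(-695*150²) = 1/(-695*22500) = 1/(-15637500) = -1/15637500 ≈ -6.3949e-8)
U(u) = 2*u
(U(612) + T)*(P(o, 246) - 83239) = (2*612 - 1/15637500)*(-151 - 83239) = (1224 - 1/15637500)*(-83390) = (19140299999/15637500)*(-83390) = -159610961691661/1563750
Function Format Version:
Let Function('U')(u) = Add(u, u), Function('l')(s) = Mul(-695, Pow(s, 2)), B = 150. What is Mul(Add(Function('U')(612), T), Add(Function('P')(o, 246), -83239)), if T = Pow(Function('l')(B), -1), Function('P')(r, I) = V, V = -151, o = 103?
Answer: Rational(-159610961691661, 1563750) ≈ -1.0207e+8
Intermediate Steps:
Function('P')(r, I) = -151
T = Rational(-1, 15637500) (T = Pow(Mul(-695, Pow(150, 2)), -1) = Pow(Mul(-695, 22500), -1) = Pow(-15637500, -1) = Rational(-1, 15637500) ≈ -6.3949e-8)
Function('U')(u) = Mul(2, u)
Mul(Add(Function('U')(612), T), Add(Function('P')(o, 246), -83239)) = Mul(Add(Mul(2, 612), Rational(-1, 15637500)), Add(-151, -83239)) = Mul(Add(1224, Rational(-1, 15637500)), -83390) = Mul(Rational(19140299999, 15637500), -83390) = Rational(-159610961691661, 1563750)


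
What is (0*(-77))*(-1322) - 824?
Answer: -824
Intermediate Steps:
(0*(-77))*(-1322) - 824 = 0*(-1322) - 824 = 0 - 824 = -824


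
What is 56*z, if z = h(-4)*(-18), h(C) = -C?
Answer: -4032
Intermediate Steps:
z = -72 (z = -1*(-4)*(-18) = 4*(-18) = -72)
56*z = 56*(-72) = -4032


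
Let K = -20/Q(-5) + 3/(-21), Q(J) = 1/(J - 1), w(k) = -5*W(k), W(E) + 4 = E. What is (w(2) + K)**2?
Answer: 826281/49 ≈ 16863.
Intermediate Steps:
W(E) = -4 + E
w(k) = 20 - 5*k (w(k) = -5*(-4 + k) = 20 - 5*k)
Q(J) = 1/(-1 + J)
K = 839/7 (K = -20/(1/(-1 - 5)) + 3/(-21) = -20/(1/(-6)) + 3*(-1/21) = -20/(-1/6) - 1/7 = -20*(-6) - 1/7 = 120 - 1/7 = 839/7 ≈ 119.86)
(w(2) + K)**2 = ((20 - 5*2) + 839/7)**2 = ((20 - 10) + 839/7)**2 = (10 + 839/7)**2 = (909/7)**2 = 826281/49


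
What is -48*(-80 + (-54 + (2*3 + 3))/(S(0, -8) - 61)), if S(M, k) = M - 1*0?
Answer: 232080/61 ≈ 3804.6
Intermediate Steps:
S(M, k) = M (S(M, k) = M + 0 = M)
-48*(-80 + (-54 + (2*3 + 3))/(S(0, -8) - 61)) = -48*(-80 + (-54 + (2*3 + 3))/(0 - 61)) = -48*(-80 + (-54 + (6 + 3))/(-61)) = -48*(-80 + (-54 + 9)*(-1/61)) = -48*(-80 - 45*(-1/61)) = -48*(-80 + 45/61) = -48*(-4835/61) = 232080/61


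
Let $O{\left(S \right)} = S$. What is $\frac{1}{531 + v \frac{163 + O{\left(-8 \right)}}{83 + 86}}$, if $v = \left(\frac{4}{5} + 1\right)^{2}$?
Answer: $\frac{845}{451206} \approx 0.0018728$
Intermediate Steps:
$v = \frac{81}{25}$ ($v = \left(4 \cdot \frac{1}{5} + 1\right)^{2} = \left(\frac{4}{5} + 1\right)^{2} = \left(\frac{9}{5}\right)^{2} = \frac{81}{25} \approx 3.24$)
$\frac{1}{531 + v \frac{163 + O{\left(-8 \right)}}{83 + 86}} = \frac{1}{531 + \frac{81 \frac{163 - 8}{83 + 86}}{25}} = \frac{1}{531 + \frac{81 \cdot \frac{155}{169}}{25}} = \frac{1}{531 + \frac{81 \cdot 155 \cdot \frac{1}{169}}{25}} = \frac{1}{531 + \frac{81}{25} \cdot \frac{155}{169}} = \frac{1}{531 + \frac{2511}{845}} = \frac{1}{\frac{451206}{845}} = \frac{845}{451206}$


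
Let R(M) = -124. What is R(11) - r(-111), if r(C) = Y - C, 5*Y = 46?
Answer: -1221/5 ≈ -244.20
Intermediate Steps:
Y = 46/5 (Y = (1/5)*46 = 46/5 ≈ 9.2000)
r(C) = 46/5 - C
R(11) - r(-111) = -124 - (46/5 - 1*(-111)) = -124 - (46/5 + 111) = -124 - 1*601/5 = -124 - 601/5 = -1221/5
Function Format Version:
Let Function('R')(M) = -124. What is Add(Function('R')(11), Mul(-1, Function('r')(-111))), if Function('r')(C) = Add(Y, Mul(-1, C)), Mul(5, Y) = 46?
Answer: Rational(-1221, 5) ≈ -244.20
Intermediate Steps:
Y = Rational(46, 5) (Y = Mul(Rational(1, 5), 46) = Rational(46, 5) ≈ 9.2000)
Function('r')(C) = Add(Rational(46, 5), Mul(-1, C))
Add(Function('R')(11), Mul(-1, Function('r')(-111))) = Add(-124, Mul(-1, Add(Rational(46, 5), Mul(-1, -111)))) = Add(-124, Mul(-1, Add(Rational(46, 5), 111))) = Add(-124, Mul(-1, Rational(601, 5))) = Add(-124, Rational(-601, 5)) = Rational(-1221, 5)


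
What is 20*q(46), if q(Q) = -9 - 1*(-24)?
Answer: 300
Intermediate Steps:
q(Q) = 15 (q(Q) = -9 + 24 = 15)
20*q(46) = 20*15 = 300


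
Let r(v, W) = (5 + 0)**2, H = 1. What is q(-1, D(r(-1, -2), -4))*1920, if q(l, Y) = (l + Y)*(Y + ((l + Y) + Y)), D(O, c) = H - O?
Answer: 3504000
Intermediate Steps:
r(v, W) = 25 (r(v, W) = 5**2 = 25)
D(O, c) = 1 - O
q(l, Y) = (Y + l)*(l + 3*Y) (q(l, Y) = (Y + l)*(Y + ((Y + l) + Y)) = (Y + l)*(Y + (l + 2*Y)) = (Y + l)*(l + 3*Y))
q(-1, D(r(-1, -2), -4))*1920 = ((-1)**2 + 3*(1 - 1*25)**2 + 4*(1 - 1*25)*(-1))*1920 = (1 + 3*(1 - 25)**2 + 4*(1 - 25)*(-1))*1920 = (1 + 3*(-24)**2 + 4*(-24)*(-1))*1920 = (1 + 3*576 + 96)*1920 = (1 + 1728 + 96)*1920 = 1825*1920 = 3504000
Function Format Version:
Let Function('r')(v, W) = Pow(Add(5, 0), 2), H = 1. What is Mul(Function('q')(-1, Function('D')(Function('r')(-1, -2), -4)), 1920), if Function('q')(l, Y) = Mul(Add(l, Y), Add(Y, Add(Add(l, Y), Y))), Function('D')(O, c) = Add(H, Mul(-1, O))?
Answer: 3504000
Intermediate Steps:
Function('r')(v, W) = 25 (Function('r')(v, W) = Pow(5, 2) = 25)
Function('D')(O, c) = Add(1, Mul(-1, O))
Function('q')(l, Y) = Mul(Add(Y, l), Add(l, Mul(3, Y))) (Function('q')(l, Y) = Mul(Add(Y, l), Add(Y, Add(Add(Y, l), Y))) = Mul(Add(Y, l), Add(Y, Add(l, Mul(2, Y)))) = Mul(Add(Y, l), Add(l, Mul(3, Y))))
Mul(Function('q')(-1, Function('D')(Function('r')(-1, -2), -4)), 1920) = Mul(Add(Pow(-1, 2), Mul(3, Pow(Add(1, Mul(-1, 25)), 2)), Mul(4, Add(1, Mul(-1, 25)), -1)), 1920) = Mul(Add(1, Mul(3, Pow(Add(1, -25), 2)), Mul(4, Add(1, -25), -1)), 1920) = Mul(Add(1, Mul(3, Pow(-24, 2)), Mul(4, -24, -1)), 1920) = Mul(Add(1, Mul(3, 576), 96), 1920) = Mul(Add(1, 1728, 96), 1920) = Mul(1825, 1920) = 3504000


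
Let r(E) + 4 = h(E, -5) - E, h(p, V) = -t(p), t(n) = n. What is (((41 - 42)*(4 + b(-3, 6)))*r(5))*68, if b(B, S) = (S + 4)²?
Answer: 99008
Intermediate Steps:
b(B, S) = (4 + S)²
h(p, V) = -p
r(E) = -4 - 2*E (r(E) = -4 + (-E - E) = -4 - 2*E)
(((41 - 42)*(4 + b(-3, 6)))*r(5))*68 = (((41 - 42)*(4 + (4 + 6)²))*(-4 - 2*5))*68 = ((-(4 + 10²))*(-4 - 10))*68 = (-(4 + 100)*(-14))*68 = (-1*104*(-14))*68 = -104*(-14)*68 = 1456*68 = 99008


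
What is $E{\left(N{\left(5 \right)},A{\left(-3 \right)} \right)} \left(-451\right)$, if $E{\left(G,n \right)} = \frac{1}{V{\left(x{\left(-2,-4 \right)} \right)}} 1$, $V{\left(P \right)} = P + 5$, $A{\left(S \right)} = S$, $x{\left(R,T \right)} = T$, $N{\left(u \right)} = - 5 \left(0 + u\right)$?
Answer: $-451$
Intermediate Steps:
$N{\left(u \right)} = - 5 u$
$V{\left(P \right)} = 5 + P$
$E{\left(G,n \right)} = 1$ ($E{\left(G,n \right)} = \frac{1}{5 - 4} \cdot 1 = 1^{-1} \cdot 1 = 1 \cdot 1 = 1$)
$E{\left(N{\left(5 \right)},A{\left(-3 \right)} \right)} \left(-451\right) = 1 \left(-451\right) = -451$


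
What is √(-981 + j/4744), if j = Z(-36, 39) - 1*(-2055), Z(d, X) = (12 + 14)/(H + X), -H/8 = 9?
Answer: I*√6008063538774/78276 ≈ 31.314*I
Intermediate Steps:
H = -72 (H = -8*9 = -72)
Z(d, X) = 26/(-72 + X) (Z(d, X) = (12 + 14)/(-72 + X) = 26/(-72 + X))
j = 67789/33 (j = 26/(-72 + 39) - 1*(-2055) = 26/(-33) + 2055 = 26*(-1/33) + 2055 = -26/33 + 2055 = 67789/33 ≈ 2054.2)
√(-981 + j/4744) = √(-981 + (67789/33)/4744) = √(-981 + (67789/33)*(1/4744)) = √(-981 + 67789/156552) = √(-153509723/156552) = I*√6008063538774/78276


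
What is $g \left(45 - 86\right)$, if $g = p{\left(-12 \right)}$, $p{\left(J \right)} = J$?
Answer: $492$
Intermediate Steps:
$g = -12$
$g \left(45 - 86\right) = - 12 \left(45 - 86\right) = \left(-12\right) \left(-41\right) = 492$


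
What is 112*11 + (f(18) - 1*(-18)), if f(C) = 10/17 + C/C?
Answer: 21277/17 ≈ 1251.6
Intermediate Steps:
f(C) = 27/17 (f(C) = 10*(1/17) + 1 = 10/17 + 1 = 27/17)
112*11 + (f(18) - 1*(-18)) = 112*11 + (27/17 - 1*(-18)) = 1232 + (27/17 + 18) = 1232 + 333/17 = 21277/17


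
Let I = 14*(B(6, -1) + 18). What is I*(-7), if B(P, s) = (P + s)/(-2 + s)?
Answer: -4802/3 ≈ -1600.7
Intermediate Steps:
B(P, s) = (P + s)/(-2 + s)
I = 686/3 (I = 14*((6 - 1)/(-2 - 1) + 18) = 14*(5/(-3) + 18) = 14*(-1/3*5 + 18) = 14*(-5/3 + 18) = 14*(49/3) = 686/3 ≈ 228.67)
I*(-7) = (686/3)*(-7) = -4802/3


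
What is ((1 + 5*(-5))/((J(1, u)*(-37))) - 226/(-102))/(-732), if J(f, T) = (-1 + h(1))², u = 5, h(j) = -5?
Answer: -1405/460428 ≈ -0.0030515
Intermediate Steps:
J(f, T) = 36 (J(f, T) = (-1 - 5)² = (-6)² = 36)
((1 + 5*(-5))/((J(1, u)*(-37))) - 226/(-102))/(-732) = ((1 + 5*(-5))/((36*(-37))) - 226/(-102))/(-732) = ((1 - 25)/(-1332) - 226*(-1/102))*(-1/732) = (-24*(-1/1332) + 113/51)*(-1/732) = (2/111 + 113/51)*(-1/732) = (1405/629)*(-1/732) = -1405/460428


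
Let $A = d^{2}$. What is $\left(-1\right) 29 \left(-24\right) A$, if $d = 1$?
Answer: $696$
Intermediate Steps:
$A = 1$ ($A = 1^{2} = 1$)
$\left(-1\right) 29 \left(-24\right) A = \left(-1\right) 29 \left(-24\right) 1 = \left(-29\right) \left(-24\right) 1 = 696 \cdot 1 = 696$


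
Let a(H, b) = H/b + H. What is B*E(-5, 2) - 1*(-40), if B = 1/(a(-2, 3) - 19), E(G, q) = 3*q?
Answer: 2582/65 ≈ 39.723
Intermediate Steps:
a(H, b) = H + H/b
B = -3/65 (B = 1/((-2 - 2/3) - 19) = 1/((-2 - 2*⅓) - 19) = 1/((-2 - ⅔) - 19) = 1/(-8/3 - 19) = 1/(-65/3) = -3/65 ≈ -0.046154)
B*E(-5, 2) - 1*(-40) = -9*2/65 - 1*(-40) = -3/65*6 + 40 = -18/65 + 40 = 2582/65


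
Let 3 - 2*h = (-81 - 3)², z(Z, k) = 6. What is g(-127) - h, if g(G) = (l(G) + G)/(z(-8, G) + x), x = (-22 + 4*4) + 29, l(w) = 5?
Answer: 204293/58 ≈ 3522.3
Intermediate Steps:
x = 23 (x = (-22 + 16) + 29 = -6 + 29 = 23)
h = -7053/2 (h = 3/2 - (-81 - 3)²/2 = 3/2 - ½*(-84)² = 3/2 - ½*7056 = 3/2 - 3528 = -7053/2 ≈ -3526.5)
g(G) = 5/29 + G/29 (g(G) = (5 + G)/(6 + 23) = (5 + G)/29 = (5 + G)*(1/29) = 5/29 + G/29)
g(-127) - h = (5/29 + (1/29)*(-127)) - 1*(-7053/2) = (5/29 - 127/29) + 7053/2 = -122/29 + 7053/2 = 204293/58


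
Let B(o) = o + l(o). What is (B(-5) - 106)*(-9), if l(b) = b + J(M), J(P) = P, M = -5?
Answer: 1089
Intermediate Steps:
l(b) = -5 + b (l(b) = b - 5 = -5 + b)
B(o) = -5 + 2*o (B(o) = o + (-5 + o) = -5 + 2*o)
(B(-5) - 106)*(-9) = ((-5 + 2*(-5)) - 106)*(-9) = ((-5 - 10) - 106)*(-9) = (-15 - 106)*(-9) = -121*(-9) = 1089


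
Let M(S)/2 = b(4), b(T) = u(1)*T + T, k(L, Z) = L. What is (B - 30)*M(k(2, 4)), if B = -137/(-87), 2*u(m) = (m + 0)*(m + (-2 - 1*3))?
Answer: 19784/87 ≈ 227.40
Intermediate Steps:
u(m) = m*(-5 + m)/2 (u(m) = ((m + 0)*(m + (-2 - 1*3)))/2 = (m*(m + (-2 - 3)))/2 = (m*(m - 5))/2 = (m*(-5 + m))/2 = m*(-5 + m)/2)
B = 137/87 (B = -137*(-1/87) = 137/87 ≈ 1.5747)
b(T) = -T (b(T) = ((1/2)*1*(-5 + 1))*T + T = ((1/2)*1*(-4))*T + T = -2*T + T = -T)
M(S) = -8 (M(S) = 2*(-1*4) = 2*(-4) = -8)
(B - 30)*M(k(2, 4)) = (137/87 - 30)*(-8) = -2473/87*(-8) = 19784/87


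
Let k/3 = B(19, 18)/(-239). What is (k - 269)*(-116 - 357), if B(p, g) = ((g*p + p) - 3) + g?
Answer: 30943187/239 ≈ 1.2947e+5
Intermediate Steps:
B(p, g) = -3 + g + p + g*p (B(p, g) = ((p + g*p) - 3) + g = (-3 + p + g*p) + g = -3 + g + p + g*p)
k = -1128/239 (k = 3*((-3 + 18 + 19 + 18*19)/(-239)) = 3*((-3 + 18 + 19 + 342)*(-1/239)) = 3*(376*(-1/239)) = 3*(-376/239) = -1128/239 ≈ -4.7197)
(k - 269)*(-116 - 357) = (-1128/239 - 269)*(-116 - 357) = -65419/239*(-473) = 30943187/239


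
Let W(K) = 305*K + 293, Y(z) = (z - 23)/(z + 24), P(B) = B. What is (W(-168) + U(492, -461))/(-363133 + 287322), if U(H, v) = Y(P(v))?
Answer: 22263355/33129407 ≈ 0.67201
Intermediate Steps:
Y(z) = (-23 + z)/(24 + z)
U(H, v) = (-23 + v)/(24 + v)
W(K) = 293 + 305*K
(W(-168) + U(492, -461))/(-363133 + 287322) = ((293 + 305*(-168)) + (-23 - 461)/(24 - 461))/(-363133 + 287322) = ((293 - 51240) - 484/(-437))/(-75811) = (-50947 - 1/437*(-484))*(-1/75811) = (-50947 + 484/437)*(-1/75811) = -22263355/437*(-1/75811) = 22263355/33129407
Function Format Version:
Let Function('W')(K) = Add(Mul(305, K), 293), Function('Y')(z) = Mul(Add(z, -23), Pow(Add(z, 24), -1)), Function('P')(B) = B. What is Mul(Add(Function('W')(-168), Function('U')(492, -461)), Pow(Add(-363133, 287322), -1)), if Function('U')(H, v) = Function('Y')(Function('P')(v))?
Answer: Rational(22263355, 33129407) ≈ 0.67201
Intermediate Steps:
Function('Y')(z) = Mul(Pow(Add(24, z), -1), Add(-23, z)) (Function('Y')(z) = Mul(Add(-23, z), Pow(Add(24, z), -1)) = Mul(Pow(Add(24, z), -1), Add(-23, z)))
Function('U')(H, v) = Mul(Pow(Add(24, v), -1), Add(-23, v))
Function('W')(K) = Add(293, Mul(305, K))
Mul(Add(Function('W')(-168), Function('U')(492, -461)), Pow(Add(-363133, 287322), -1)) = Mul(Add(Add(293, Mul(305, -168)), Mul(Pow(Add(24, -461), -1), Add(-23, -461))), Pow(Add(-363133, 287322), -1)) = Mul(Add(Add(293, -51240), Mul(Pow(-437, -1), -484)), Pow(-75811, -1)) = Mul(Add(-50947, Mul(Rational(-1, 437), -484)), Rational(-1, 75811)) = Mul(Add(-50947, Rational(484, 437)), Rational(-1, 75811)) = Mul(Rational(-22263355, 437), Rational(-1, 75811)) = Rational(22263355, 33129407)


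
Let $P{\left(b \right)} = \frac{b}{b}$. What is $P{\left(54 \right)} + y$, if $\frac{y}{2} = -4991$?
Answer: $-9981$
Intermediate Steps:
$P{\left(b \right)} = 1$
$y = -9982$ ($y = 2 \left(-4991\right) = -9982$)
$P{\left(54 \right)} + y = 1 - 9982 = -9981$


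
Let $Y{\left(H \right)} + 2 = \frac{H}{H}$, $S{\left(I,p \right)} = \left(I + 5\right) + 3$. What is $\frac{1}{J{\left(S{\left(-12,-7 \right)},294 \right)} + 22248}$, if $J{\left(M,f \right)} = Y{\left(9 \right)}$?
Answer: $\frac{1}{22247} \approx 4.495 \cdot 10^{-5}$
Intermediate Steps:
$S{\left(I,p \right)} = 8 + I$ ($S{\left(I,p \right)} = \left(5 + I\right) + 3 = 8 + I$)
$Y{\left(H \right)} = -1$ ($Y{\left(H \right)} = -2 + \frac{H}{H} = -2 + 1 = -1$)
$J{\left(M,f \right)} = -1$
$\frac{1}{J{\left(S{\left(-12,-7 \right)},294 \right)} + 22248} = \frac{1}{-1 + 22248} = \frac{1}{22247}$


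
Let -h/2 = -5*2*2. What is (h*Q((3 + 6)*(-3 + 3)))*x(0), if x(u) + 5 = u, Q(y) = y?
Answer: 0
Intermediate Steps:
x(u) = -5 + u
h = 40 (h = -2*(-5*2)*2 = -(-20)*2 = -2*(-20) = 40)
(h*Q((3 + 6)*(-3 + 3)))*x(0) = (40*((3 + 6)*(-3 + 3)))*(-5 + 0) = (40*(9*0))*(-5) = (40*0)*(-5) = 0*(-5) = 0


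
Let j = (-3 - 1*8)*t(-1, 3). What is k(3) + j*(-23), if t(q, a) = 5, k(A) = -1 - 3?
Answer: 1261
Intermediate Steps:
k(A) = -4
j = -55 (j = (-3 - 1*8)*5 = (-3 - 8)*5 = -11*5 = -55)
k(3) + j*(-23) = -4 - 55*(-23) = -4 + 1265 = 1261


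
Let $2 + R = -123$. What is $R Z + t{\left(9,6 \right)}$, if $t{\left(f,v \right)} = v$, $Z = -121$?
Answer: $15131$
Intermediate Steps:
$R = -125$ ($R = -2 - 123 = -125$)
$R Z + t{\left(9,6 \right)} = \left(-125\right) \left(-121\right) + 6 = 15125 + 6 = 15131$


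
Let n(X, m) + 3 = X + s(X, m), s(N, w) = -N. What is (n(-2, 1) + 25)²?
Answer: 484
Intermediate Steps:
n(X, m) = -3 (n(X, m) = -3 + (X - X) = -3 + 0 = -3)
(n(-2, 1) + 25)² = (-3 + 25)² = 22² = 484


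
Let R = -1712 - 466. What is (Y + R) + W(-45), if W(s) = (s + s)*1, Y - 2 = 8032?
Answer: 5766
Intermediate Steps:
Y = 8034 (Y = 2 + 8032 = 8034)
R = -2178
W(s) = 2*s (W(s) = (2*s)*1 = 2*s)
(Y + R) + W(-45) = (8034 - 2178) + 2*(-45) = 5856 - 90 = 5766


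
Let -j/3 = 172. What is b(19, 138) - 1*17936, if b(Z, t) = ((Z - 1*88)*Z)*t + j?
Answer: -199370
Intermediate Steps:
j = -516 (j = -3*172 = -516)
b(Z, t) = -516 + Z*t*(-88 + Z) (b(Z, t) = ((Z - 1*88)*Z)*t - 516 = ((Z - 88)*Z)*t - 516 = ((-88 + Z)*Z)*t - 516 = (Z*(-88 + Z))*t - 516 = Z*t*(-88 + Z) - 516 = -516 + Z*t*(-88 + Z))
b(19, 138) - 1*17936 = (-516 + 138*19**2 - 88*19*138) - 1*17936 = (-516 + 138*361 - 230736) - 17936 = (-516 + 49818 - 230736) - 17936 = -181434 - 17936 = -199370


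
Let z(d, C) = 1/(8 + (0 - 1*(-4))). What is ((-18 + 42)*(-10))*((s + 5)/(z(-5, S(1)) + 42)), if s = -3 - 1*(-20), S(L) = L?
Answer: -12672/101 ≈ -125.47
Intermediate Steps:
s = 17 (s = -3 + 20 = 17)
z(d, C) = 1/12 (z(d, C) = 1/(8 + (0 + 4)) = 1/(8 + 4) = 1/12)
((-18 + 42)*(-10))*((s + 5)/(z(-5, S(1)) + 42)) = ((-18 + 42)*(-10))*((17 + 5)/(1/12 + 42)) = (24*(-10))*(22/(505/12)) = -5280*12/505 = -240*264/505 = -12672/101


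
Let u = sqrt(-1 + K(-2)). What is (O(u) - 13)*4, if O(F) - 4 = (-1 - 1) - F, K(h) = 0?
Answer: -44 - 4*I ≈ -44.0 - 4.0*I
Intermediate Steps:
u = I (u = sqrt(-1 + 0) = sqrt(-1) = I ≈ 1.0*I)
O(F) = 2 - F (O(F) = 4 + ((-1 - 1) - F) = 4 + (-2 - F) = 2 - F)
(O(u) - 13)*4 = ((2 - I) - 13)*4 = (-11 - I)*4 = -44 - 4*I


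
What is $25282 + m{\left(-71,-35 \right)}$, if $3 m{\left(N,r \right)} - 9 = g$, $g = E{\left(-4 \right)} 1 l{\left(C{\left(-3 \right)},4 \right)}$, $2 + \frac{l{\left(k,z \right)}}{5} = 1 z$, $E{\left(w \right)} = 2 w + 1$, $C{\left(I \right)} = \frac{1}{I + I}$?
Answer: $\frac{75785}{3} \approx 25262.0$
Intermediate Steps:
$C{\left(I \right)} = \frac{1}{2 I}$
$E{\left(w \right)} = 1 + 2 w$
$l{\left(k,z \right)} = -10 + 5 z$ ($l{\left(k,z \right)} = -10 + 5 \cdot 1 z = -10 + 5 z$)
$g = -70$ ($g = \left(1 + 2 \left(-4\right)\right) 1 \left(-10 + 5 \cdot 4\right) = \left(1 - 8\right) 1 \left(-10 + 20\right) = \left(-7\right) 1 \cdot 10 = \left(-7\right) 10 = -70$)
$m{\left(N,r \right)} = - \frac{61}{3}$ ($m{\left(N,r \right)} = 3 + \frac{1}{3} \left(-70\right) = 3 - \frac{70}{3} = - \frac{61}{3}$)
$25282 + m{\left(-71,-35 \right)} = 25282 - \frac{61}{3} = \frac{75785}{3}$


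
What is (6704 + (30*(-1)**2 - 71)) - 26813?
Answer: -20150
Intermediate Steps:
(6704 + (30*(-1)**2 - 71)) - 26813 = (6704 + (30*1 - 71)) - 26813 = (6704 + (30 - 71)) - 26813 = (6704 - 41) - 26813 = 6663 - 26813 = -20150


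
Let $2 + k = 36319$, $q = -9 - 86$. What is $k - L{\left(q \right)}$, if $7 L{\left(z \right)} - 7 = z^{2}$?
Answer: $\frac{245187}{7} \approx 35027.0$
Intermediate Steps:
$q = -95$ ($q = -9 - 86 = -95$)
$L{\left(z \right)} = 1 + \frac{z^{2}}{7}$
$k = 36317$ ($k = -2 + 36319 = 36317$)
$k - L{\left(q \right)} = 36317 - \left(1 + \frac{\left(-95\right)^{2}}{7}\right) = 36317 - \left(1 + \frac{1}{7} \cdot 9025\right) = 36317 - \left(1 + \frac{9025}{7}\right) = 36317 - \frac{9032}{7} = \frac{245187}{7}$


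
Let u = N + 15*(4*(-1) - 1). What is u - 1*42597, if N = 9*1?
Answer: -42663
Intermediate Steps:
N = 9
u = -66 (u = 9 + 15*(4*(-1) - 1) = 9 + 15*(-4 - 1) = 9 + 15*(-5) = 9 - 75 = -66)
u - 1*42597 = -66 - 1*42597 = -66 - 42597 = -42663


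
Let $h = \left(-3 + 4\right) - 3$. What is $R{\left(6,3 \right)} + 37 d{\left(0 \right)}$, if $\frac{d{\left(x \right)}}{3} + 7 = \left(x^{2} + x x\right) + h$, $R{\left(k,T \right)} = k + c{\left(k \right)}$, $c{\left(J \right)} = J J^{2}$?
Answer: $-777$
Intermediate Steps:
$c{\left(J \right)} = J^{3}$
$R{\left(k,T \right)} = k + k^{3}$
$h = -2$ ($h = 1 - 3 = -2$)
$d{\left(x \right)} = -27 + 6 x^{2}$ ($d{\left(x \right)} = -21 + 3 \left(\left(x^{2} + x x\right) - 2\right) = -21 + 3 \left(\left(x^{2} + x^{2}\right) - 2\right) = -21 + 3 \left(2 x^{2} - 2\right) = -21 + 3 \left(-2 + 2 x^{2}\right) = -21 + \left(-6 + 6 x^{2}\right) = -27 + 6 x^{2}$)
$R{\left(6,3 \right)} + 37 d{\left(0 \right)} = \left(6 + 6^{3}\right) + 37 \left(-27 + 6 \cdot 0^{2}\right) = \left(6 + 216\right) + 37 \left(-27 + 6 \cdot 0\right) = 222 + 37 \left(-27 + 0\right) = 222 + 37 \left(-27\right) = 222 - 999 = -777$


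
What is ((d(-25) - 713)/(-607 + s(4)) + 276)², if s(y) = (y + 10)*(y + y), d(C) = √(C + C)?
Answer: 18860352839/245025 - 274666*I*√2/49005 ≈ 76973.0 - 7.9265*I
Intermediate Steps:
d(C) = √2*√C (d(C) = √(2*C) = √2*√C)
s(y) = 2*y*(10 + y) (s(y) = (10 + y)*(2*y) = 2*y*(10 + y))
((d(-25) - 713)/(-607 + s(4)) + 276)² = ((√2*√(-25) - 713)/(-607 + 2*4*(10 + 4)) + 276)² = ((√2*(5*I) - 713)/(-607 + 2*4*14) + 276)² = ((5*I*√2 - 713)/(-607 + 112) + 276)² = ((-713 + 5*I*√2)/(-495) + 276)² = ((-713 + 5*I*√2)*(-1/495) + 276)² = ((713/495 - I*√2/99) + 276)² = (137333/495 - I*√2/99)²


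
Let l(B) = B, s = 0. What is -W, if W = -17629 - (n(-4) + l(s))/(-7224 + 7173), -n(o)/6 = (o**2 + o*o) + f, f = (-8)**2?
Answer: 299885/17 ≈ 17640.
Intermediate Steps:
f = 64
n(o) = -384 - 12*o**2 (n(o) = -6*((o**2 + o*o) + 64) = -6*((o**2 + o**2) + 64) = -6*(2*o**2 + 64) = -6*(64 + 2*o**2) = -384 - 12*o**2)
W = -299885/17 (W = -17629 - ((-384 - 12*(-4)**2) + 0)/(-7224 + 7173) = -17629 - ((-384 - 12*16) + 0)/(-51) = -17629 - ((-384 - 192) + 0)*(-1)/51 = -17629 - (-576 + 0)*(-1)/51 = -17629 - (-576)*(-1)/51 = -17629 - 1*192/17 = -17629 - 192/17 = -299885/17 ≈ -17640.)
-W = -1*(-299885/17) = 299885/17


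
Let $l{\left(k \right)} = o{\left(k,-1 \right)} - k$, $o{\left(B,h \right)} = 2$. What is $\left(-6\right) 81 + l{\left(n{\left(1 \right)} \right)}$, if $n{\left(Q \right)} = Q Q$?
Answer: $-485$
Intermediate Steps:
$n{\left(Q \right)} = Q^{2}$
$l{\left(k \right)} = 2 - k$
$\left(-6\right) 81 + l{\left(n{\left(1 \right)} \right)} = \left(-6\right) 81 + \left(2 - 1^{2}\right) = -486 + \left(2 - 1\right) = -486 + 1 = -485$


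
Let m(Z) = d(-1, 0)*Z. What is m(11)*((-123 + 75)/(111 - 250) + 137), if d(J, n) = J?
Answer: -210001/139 ≈ -1510.8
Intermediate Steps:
m(Z) = -Z
m(11)*((-123 + 75)/(111 - 250) + 137) = (-1*11)*((-123 + 75)/(111 - 250) + 137) = -11*(-48/(-139) + 137) = -11*(-48*(-1/139) + 137) = -11*(48/139 + 137) = -11*19091/139 = -210001/139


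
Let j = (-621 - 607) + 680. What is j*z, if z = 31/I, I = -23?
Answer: 16988/23 ≈ 738.61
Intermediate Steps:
j = -548 (j = -1228 + 680 = -548)
z = -31/23 (z = 31/(-23) = 31*(-1/23) = -31/23 ≈ -1.3478)
j*z = -548*(-31/23) = 16988/23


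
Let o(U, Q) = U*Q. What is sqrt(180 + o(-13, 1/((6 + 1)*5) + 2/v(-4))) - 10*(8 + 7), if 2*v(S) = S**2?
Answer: -150 + sqrt(864255)/70 ≈ -136.72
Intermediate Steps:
v(S) = S**2/2
o(U, Q) = Q*U
sqrt(180 + o(-13, 1/((6 + 1)*5) + 2/v(-4))) - 10*(8 + 7) = sqrt(180 + (1/((6 + 1)*5) + 2/(((1/2)*(-4)**2)))*(-13)) - 10*(8 + 7) = sqrt(180 + ((1/5)/7 + 2/(((1/2)*16)))*(-13)) - 10*15 = sqrt(180 + ((1/7)*(1/5) + 2/8)*(-13)) - 150 = sqrt(180 + (1/35 + 2*(1/8))*(-13)) - 150 = sqrt(180 + (1/35 + 1/4)*(-13)) - 150 = sqrt(180 + (39/140)*(-13)) - 150 = sqrt(180 - 507/140) - 150 = sqrt(24693/140) - 150 = sqrt(864255)/70 - 150 = -150 + sqrt(864255)/70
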